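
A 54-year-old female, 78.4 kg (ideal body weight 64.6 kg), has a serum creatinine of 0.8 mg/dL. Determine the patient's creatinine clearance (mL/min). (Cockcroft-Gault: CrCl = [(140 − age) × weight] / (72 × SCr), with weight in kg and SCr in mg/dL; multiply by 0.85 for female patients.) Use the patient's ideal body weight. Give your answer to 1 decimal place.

CrCl = (140 − 54) × 64.6 / (72 × 0.8) × 0.85 = 5555.6 / 57.60 × 0.85 ≈ 82.0 mL/min

82.0 mL/min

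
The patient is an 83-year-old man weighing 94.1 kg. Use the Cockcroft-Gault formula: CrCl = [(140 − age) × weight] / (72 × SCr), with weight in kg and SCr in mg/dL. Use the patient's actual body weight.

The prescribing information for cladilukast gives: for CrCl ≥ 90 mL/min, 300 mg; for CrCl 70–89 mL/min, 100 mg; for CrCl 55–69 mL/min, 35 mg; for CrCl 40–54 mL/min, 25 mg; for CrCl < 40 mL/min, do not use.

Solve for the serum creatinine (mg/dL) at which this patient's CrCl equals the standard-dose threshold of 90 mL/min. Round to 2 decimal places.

0.83 mg/dL

Standard dose requires CrCl ≥ 90 mL/min.
Set (140 − 83) × 94.1 / (72 × SCr) = 90
SCr = (140 − 83) × 94.1 / (72 × 90) = 0.828 mg/dL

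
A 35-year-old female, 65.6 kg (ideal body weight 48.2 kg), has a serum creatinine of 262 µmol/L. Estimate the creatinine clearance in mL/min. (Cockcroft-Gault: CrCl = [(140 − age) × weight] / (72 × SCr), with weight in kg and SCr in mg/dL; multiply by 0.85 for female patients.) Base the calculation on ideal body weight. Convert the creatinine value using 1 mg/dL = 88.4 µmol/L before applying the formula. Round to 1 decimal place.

SCr = 262 / 88.4 = 2.964 mg/dL
CrCl = (140 − 35) × 48.2 / (72 × 2.964) × 0.85 = 5061.0 / 213.41 × 0.85 ≈ 20.2 mL/min

20.2 mL/min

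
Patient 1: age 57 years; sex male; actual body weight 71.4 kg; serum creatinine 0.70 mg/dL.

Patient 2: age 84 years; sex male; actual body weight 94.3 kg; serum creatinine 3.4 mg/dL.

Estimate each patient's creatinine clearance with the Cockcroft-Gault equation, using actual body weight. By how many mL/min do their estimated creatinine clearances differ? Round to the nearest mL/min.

Patient 1: CrCl = (140 − 57) × 71.4 / (72 × 0.7) = 5926.2 / 50.40 ≈ 117.6 mL/min
Patient 2: CrCl = (140 − 84) × 94.3 / (72 × 3.4) = 5280.8 / 244.80 ≈ 21.6 mL/min
|117.6 − 21.6| = 96.0 mL/min

96 mL/min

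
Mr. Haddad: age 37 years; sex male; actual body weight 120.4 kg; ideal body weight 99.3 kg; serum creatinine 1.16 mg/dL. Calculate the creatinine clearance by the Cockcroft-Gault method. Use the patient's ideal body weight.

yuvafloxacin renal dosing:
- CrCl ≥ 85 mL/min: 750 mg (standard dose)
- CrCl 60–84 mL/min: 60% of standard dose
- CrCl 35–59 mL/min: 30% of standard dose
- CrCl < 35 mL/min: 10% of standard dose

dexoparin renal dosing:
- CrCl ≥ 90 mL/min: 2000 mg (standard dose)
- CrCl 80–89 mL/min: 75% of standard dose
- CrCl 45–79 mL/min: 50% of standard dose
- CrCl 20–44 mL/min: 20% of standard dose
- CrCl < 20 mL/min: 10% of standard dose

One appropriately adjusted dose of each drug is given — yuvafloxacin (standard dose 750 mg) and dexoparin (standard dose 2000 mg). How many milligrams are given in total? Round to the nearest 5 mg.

2750 mg

CrCl = (140 − 37) × 99.3 / (72 × 1.16) = 10227.9 / 83.52 ≈ 122.5 mL/min
CrCl ≈ 122 mL/min.
yuvafloxacin: ≥ 85 mL/min → 100% of 750 mg = 750 mg.
dexoparin: ≥ 90 mL/min → 100% of 2000 mg = 2000 mg.
Total = 750 + 2000 = 2750 mg.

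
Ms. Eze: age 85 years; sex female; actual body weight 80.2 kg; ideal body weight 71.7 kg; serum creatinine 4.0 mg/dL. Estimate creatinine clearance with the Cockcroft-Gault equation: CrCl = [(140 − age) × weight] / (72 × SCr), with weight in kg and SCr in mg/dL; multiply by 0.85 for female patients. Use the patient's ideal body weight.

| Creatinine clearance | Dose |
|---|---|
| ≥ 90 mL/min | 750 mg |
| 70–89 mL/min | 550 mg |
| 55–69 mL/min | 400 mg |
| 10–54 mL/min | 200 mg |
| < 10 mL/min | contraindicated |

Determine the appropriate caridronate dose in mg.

CrCl = (140 − 85) × 71.7 / (72 × 4) × 0.85 = 3943.5 / 288.00 × 0.85 ≈ 11.6 mL/min
CrCl ≈ 12 mL/min → bracket 10–54 mL/min.
Dose for this bracket: 200 mg.

200 mg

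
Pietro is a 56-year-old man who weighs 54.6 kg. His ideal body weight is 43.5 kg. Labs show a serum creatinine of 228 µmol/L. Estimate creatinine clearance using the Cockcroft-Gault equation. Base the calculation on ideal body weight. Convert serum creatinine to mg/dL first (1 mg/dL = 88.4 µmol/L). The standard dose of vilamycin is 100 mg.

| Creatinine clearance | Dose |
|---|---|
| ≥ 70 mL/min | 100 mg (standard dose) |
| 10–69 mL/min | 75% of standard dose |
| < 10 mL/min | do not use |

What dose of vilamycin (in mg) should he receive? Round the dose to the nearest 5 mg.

SCr = 228 / 88.4 = 2.579 mg/dL
CrCl = (140 − 56) × 43.5 / (72 × 2.579) = 3654.0 / 185.69 ≈ 19.7 mL/min
CrCl ≈ 20 mL/min → bracket 10–69 mL/min.
75% of 100 mg = 75 mg

75 mg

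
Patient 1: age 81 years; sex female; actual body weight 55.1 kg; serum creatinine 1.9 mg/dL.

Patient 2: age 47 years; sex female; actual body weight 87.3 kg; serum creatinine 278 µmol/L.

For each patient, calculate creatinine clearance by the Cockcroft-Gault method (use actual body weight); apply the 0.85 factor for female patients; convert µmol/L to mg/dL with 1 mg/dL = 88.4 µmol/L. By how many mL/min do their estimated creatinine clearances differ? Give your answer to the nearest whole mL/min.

10 mL/min

Patient 1: CrCl = (140 − 81) × 55.1 / (72 × 1.9) × 0.85 = 3250.9 / 136.80 × 0.85 ≈ 20.2 mL/min
Patient 2: SCr = 278 / 88.4 = 3.145 mg/dL
Patient 2: CrCl = (140 − 47) × 87.3 / (72 × 3.145) × 0.85 = 8118.9 / 226.44 × 0.85 ≈ 30.5 mL/min
|20.2 − 30.5| = 10.3 mL/min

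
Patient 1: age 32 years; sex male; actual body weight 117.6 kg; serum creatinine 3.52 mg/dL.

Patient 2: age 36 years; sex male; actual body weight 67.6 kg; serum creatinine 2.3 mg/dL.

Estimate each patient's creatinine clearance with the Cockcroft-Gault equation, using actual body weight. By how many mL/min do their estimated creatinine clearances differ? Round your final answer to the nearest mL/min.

Patient 1: CrCl = (140 − 32) × 117.6 / (72 × 3.52) = 12700.8 / 253.44 ≈ 50.1 mL/min
Patient 2: CrCl = (140 − 36) × 67.6 / (72 × 2.3) = 7030.4 / 165.60 ≈ 42.5 mL/min
|50.1 − 42.5| = 7.6 mL/min

8 mL/min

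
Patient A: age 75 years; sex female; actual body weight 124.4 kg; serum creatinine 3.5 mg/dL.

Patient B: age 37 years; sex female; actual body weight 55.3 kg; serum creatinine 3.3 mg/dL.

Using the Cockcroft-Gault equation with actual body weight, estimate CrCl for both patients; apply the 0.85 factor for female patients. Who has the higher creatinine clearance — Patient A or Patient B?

Patient A: CrCl = (140 − 75) × 124.4 / (72 × 3.5) × 0.85 = 8086.0 / 252.00 × 0.85 ≈ 27.3 mL/min
Patient B: CrCl = (140 − 37) × 55.3 / (72 × 3.3) × 0.85 = 5695.9 / 237.60 × 0.85 ≈ 20.4 mL/min
27.3 vs 20.4 mL/min → Patient A is higher.

Patient A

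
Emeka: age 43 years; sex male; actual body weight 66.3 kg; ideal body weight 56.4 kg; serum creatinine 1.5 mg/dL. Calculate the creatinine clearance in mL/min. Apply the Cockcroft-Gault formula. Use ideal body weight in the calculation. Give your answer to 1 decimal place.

CrCl = (140 − 43) × 56.4 / (72 × 1.5) = 5470.8 / 108.00 ≈ 50.7 mL/min

50.7 mL/min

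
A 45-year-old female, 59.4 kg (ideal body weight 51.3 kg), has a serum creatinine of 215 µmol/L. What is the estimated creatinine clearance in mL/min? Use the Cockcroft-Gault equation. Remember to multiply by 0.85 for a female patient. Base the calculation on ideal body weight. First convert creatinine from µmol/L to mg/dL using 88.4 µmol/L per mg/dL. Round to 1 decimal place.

SCr = 215 / 88.4 = 2.432 mg/dL
CrCl = (140 − 45) × 51.3 / (72 × 2.432) × 0.85 = 4873.5 / 175.10 × 0.85 ≈ 23.7 mL/min

23.7 mL/min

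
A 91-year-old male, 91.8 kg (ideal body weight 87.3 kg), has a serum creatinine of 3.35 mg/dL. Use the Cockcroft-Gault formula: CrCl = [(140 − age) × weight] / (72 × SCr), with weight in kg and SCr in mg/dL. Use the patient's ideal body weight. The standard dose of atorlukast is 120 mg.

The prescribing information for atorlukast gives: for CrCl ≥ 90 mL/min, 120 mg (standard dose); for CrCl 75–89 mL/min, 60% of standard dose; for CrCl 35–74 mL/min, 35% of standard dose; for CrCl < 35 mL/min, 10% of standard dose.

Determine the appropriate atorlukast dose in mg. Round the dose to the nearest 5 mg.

10 mg

CrCl = (140 − 91) × 87.3 / (72 × 3.35) = 4277.7 / 241.20 ≈ 17.7 mL/min
CrCl ≈ 18 mL/min → bracket < 35 mL/min.
10% of 120 mg = 12 mg → 10 mg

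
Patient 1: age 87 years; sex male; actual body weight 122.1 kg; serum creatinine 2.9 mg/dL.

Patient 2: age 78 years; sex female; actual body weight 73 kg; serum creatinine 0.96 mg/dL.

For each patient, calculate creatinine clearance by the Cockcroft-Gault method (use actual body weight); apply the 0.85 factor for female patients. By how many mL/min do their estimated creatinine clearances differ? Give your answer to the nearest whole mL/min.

Patient 1: CrCl = (140 − 87) × 122.1 / (72 × 2.9) = 6471.3 / 208.80 ≈ 31.0 mL/min
Patient 2: CrCl = (140 − 78) × 73 / (72 × 0.96) × 0.85 = 4526.0 / 69.12 × 0.85 ≈ 55.7 mL/min
|31.0 − 55.7| = 24.7 mL/min

25 mL/min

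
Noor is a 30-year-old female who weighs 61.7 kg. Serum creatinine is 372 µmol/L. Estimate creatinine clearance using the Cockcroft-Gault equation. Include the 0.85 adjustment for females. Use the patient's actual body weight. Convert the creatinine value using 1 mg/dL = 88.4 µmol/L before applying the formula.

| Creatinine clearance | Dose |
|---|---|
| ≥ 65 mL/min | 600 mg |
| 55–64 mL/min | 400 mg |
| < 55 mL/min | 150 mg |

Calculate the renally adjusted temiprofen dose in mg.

150 mg

SCr = 372 / 88.4 = 4.208 mg/dL
CrCl = (140 − 30) × 61.7 / (72 × 4.208) × 0.85 = 6787.0 / 302.98 × 0.85 ≈ 19.0 mL/min
CrCl ≈ 19 mL/min → bracket < 55 mL/min.
Dose for this bracket: 150 mg.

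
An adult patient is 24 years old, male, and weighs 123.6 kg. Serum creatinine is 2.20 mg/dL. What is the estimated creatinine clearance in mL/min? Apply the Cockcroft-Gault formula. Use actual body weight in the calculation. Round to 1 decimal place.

90.5 mL/min

CrCl = (140 − 24) × 123.6 / (72 × 2.2) = 14337.6 / 158.40 ≈ 90.5 mL/min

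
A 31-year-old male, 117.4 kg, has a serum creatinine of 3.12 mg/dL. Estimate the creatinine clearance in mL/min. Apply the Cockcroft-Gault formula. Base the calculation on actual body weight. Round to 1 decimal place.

CrCl = (140 − 31) × 117.4 / (72 × 3.12) = 12796.6 / 224.64 ≈ 57.0 mL/min

57.0 mL/min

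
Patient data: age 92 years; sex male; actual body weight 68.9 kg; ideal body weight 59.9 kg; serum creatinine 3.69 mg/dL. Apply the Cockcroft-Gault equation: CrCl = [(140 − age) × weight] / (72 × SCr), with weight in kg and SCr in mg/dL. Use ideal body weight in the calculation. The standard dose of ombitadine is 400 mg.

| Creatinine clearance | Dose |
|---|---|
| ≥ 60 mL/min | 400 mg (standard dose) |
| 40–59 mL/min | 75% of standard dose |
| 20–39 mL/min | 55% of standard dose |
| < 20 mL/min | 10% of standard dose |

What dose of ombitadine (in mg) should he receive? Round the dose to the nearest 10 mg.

CrCl = (140 − 92) × 59.9 / (72 × 3.69) = 2875.2 / 265.68 ≈ 10.8 mL/min
CrCl ≈ 11 mL/min → bracket < 20 mL/min.
10% of 400 mg = 40 mg

40 mg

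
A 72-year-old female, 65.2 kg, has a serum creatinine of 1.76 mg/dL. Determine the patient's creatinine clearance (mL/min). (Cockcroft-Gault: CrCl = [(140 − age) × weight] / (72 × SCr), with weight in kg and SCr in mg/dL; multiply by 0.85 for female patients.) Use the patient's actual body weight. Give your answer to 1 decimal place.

29.7 mL/min

CrCl = (140 − 72) × 65.2 / (72 × 1.76) × 0.85 = 4433.6 / 126.72 × 0.85 ≈ 29.7 mL/min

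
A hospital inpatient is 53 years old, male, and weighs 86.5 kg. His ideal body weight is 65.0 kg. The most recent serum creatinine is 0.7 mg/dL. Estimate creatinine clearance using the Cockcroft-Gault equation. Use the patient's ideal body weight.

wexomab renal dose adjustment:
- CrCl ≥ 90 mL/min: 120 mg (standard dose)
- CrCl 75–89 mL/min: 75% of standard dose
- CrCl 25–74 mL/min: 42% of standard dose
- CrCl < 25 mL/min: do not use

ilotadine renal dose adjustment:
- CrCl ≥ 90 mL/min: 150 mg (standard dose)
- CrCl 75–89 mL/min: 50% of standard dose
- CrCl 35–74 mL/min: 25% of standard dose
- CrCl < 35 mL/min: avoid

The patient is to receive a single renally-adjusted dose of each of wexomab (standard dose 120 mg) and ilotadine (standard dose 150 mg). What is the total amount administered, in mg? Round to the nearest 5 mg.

CrCl = (140 − 53) × 65 / (72 × 0.7) = 5655.0 / 50.40 ≈ 112.2 mL/min
CrCl ≈ 112 mL/min.
wexomab: ≥ 90 mL/min → 100% of 120 mg = 120 mg.
ilotadine: ≥ 90 mL/min → 100% of 150 mg = 150 mg.
Total = 120 + 150 = 270 mg.

270 mg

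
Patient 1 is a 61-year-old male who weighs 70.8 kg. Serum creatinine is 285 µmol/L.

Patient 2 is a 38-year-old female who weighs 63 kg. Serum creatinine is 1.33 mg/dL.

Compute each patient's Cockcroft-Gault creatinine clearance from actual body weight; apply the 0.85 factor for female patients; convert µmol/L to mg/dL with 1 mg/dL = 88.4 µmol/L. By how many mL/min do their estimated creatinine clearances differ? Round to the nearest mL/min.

33 mL/min

Patient 1: SCr = 285 / 88.4 = 3.224 mg/dL
Patient 1: CrCl = (140 − 61) × 70.8 / (72 × 3.224) = 5593.2 / 232.13 ≈ 24.1 mL/min
Patient 2: CrCl = (140 − 38) × 63 / (72 × 1.33) × 0.85 = 6426.0 / 95.76 × 0.85 ≈ 57.0 mL/min
|24.1 − 57.0| = 32.9 mL/min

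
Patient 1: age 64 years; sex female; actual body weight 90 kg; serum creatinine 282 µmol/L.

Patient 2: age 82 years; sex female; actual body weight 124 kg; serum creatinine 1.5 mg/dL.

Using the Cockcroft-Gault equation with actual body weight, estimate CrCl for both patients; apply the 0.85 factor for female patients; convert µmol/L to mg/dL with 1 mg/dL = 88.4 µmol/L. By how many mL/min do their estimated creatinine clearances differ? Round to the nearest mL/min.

31 mL/min

Patient 1: SCr = 282 / 88.4 = 3.19 mg/dL
Patient 1: CrCl = (140 − 64) × 90 / (72 × 3.19) × 0.85 = 6840.0 / 229.68 × 0.85 ≈ 25.3 mL/min
Patient 2: CrCl = (140 − 82) × 124 / (72 × 1.5) × 0.85 = 7192.0 / 108.00 × 0.85 ≈ 56.6 mL/min
|25.3 − 56.6| = 31.3 mL/min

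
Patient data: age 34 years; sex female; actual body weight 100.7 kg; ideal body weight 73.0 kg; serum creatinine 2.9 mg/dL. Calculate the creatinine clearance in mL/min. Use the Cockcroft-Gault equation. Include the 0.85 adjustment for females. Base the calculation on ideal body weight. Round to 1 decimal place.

31.5 mL/min

CrCl = (140 − 34) × 73 / (72 × 2.9) × 0.85 = 7738.0 / 208.80 × 0.85 ≈ 31.5 mL/min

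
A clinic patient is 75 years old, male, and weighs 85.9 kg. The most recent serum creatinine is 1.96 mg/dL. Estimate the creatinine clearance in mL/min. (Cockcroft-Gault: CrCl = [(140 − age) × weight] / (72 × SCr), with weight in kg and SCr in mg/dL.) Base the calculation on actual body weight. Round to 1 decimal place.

39.6 mL/min

CrCl = (140 − 75) × 85.9 / (72 × 1.96) = 5583.5 / 141.12 ≈ 39.6 mL/min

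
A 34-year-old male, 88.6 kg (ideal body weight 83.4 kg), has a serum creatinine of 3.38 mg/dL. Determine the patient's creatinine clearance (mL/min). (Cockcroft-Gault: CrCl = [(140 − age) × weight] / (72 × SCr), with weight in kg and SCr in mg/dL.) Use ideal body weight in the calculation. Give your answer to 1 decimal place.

36.3 mL/min

CrCl = (140 − 34) × 83.4 / (72 × 3.38) = 8840.4 / 243.36 ≈ 36.3 mL/min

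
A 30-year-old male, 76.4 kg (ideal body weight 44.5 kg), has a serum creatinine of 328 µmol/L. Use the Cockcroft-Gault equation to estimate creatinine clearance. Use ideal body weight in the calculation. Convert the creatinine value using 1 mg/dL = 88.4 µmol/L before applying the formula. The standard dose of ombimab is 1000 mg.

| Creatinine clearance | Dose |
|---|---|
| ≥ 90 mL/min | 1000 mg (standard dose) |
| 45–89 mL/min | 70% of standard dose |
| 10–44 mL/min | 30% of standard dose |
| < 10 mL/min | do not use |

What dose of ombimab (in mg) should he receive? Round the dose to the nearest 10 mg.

SCr = 328 / 88.4 = 3.71 mg/dL
CrCl = (140 − 30) × 44.5 / (72 × 3.71) = 4895.0 / 267.12 ≈ 18.3 mL/min
CrCl ≈ 18 mL/min → bracket 10–44 mL/min.
30% of 1000 mg = 300 mg

300 mg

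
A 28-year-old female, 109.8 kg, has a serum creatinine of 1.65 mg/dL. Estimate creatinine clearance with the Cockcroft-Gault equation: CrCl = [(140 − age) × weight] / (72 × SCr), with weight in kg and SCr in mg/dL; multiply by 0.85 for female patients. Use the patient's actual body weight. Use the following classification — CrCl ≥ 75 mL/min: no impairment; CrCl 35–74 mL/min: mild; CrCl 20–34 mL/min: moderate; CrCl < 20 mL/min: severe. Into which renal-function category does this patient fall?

CrCl = (140 − 28) × 109.8 / (72 × 1.65) × 0.85 = 12297.6 / 118.80 × 0.85 ≈ 88.0 mL/min
88 mL/min falls in the 'no impairment' range.

no impairment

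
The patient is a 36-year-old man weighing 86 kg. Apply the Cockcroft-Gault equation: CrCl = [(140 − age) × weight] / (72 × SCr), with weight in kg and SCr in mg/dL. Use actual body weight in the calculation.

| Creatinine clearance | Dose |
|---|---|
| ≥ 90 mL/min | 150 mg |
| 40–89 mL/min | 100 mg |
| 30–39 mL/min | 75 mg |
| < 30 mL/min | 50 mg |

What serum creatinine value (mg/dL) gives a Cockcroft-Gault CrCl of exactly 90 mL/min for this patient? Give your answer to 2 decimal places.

1.38 mg/dL

Standard dose requires CrCl ≥ 90 mL/min.
Set (140 − 36) × 86 / (72 × SCr) = 90
SCr = (140 − 36) × 86 / (72 × 90) = 1.380 mg/dL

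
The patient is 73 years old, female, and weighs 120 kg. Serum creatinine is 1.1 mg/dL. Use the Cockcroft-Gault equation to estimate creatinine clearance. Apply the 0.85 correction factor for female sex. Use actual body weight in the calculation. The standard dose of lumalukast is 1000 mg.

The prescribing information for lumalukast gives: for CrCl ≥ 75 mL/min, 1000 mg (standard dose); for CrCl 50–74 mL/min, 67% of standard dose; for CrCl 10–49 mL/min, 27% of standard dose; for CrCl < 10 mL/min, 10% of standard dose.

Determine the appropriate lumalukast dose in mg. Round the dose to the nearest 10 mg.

CrCl = (140 − 73) × 120 / (72 × 1.1) × 0.85 = 8040.0 / 79.20 × 0.85 ≈ 86.3 mL/min
CrCl ≈ 86 mL/min → bracket ≥ 75 mL/min.
100% of 1000 mg = 1000 mg

1000 mg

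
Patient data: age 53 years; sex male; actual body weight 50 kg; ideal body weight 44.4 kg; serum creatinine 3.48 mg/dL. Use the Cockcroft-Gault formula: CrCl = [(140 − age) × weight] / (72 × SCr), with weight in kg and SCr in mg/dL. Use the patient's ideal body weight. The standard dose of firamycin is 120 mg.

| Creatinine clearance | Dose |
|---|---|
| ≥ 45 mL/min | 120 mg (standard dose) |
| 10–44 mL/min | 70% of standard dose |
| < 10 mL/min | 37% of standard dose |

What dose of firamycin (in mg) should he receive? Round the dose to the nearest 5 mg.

85 mg

CrCl = (140 − 53) × 44.4 / (72 × 3.48) = 3862.8 / 250.56 ≈ 15.4 mL/min
CrCl ≈ 15 mL/min → bracket 10–44 mL/min.
70% of 120 mg = 84 mg → 85 mg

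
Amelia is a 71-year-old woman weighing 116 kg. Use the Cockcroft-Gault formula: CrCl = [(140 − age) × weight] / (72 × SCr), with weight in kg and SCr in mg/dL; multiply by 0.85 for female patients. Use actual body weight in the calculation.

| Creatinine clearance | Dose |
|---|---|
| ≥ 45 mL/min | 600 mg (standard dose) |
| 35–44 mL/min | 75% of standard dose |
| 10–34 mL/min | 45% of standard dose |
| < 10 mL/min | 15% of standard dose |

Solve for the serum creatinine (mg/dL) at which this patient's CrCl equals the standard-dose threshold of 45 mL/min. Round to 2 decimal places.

Standard dose requires CrCl ≥ 45 mL/min.
Set (140 − 71) × 116 × 0.85 / (72 × SCr) = 45
SCr = (140 − 71) × 116 × 0.85 / (72 × 45) = 2.100 mg/dL

2.10 mg/dL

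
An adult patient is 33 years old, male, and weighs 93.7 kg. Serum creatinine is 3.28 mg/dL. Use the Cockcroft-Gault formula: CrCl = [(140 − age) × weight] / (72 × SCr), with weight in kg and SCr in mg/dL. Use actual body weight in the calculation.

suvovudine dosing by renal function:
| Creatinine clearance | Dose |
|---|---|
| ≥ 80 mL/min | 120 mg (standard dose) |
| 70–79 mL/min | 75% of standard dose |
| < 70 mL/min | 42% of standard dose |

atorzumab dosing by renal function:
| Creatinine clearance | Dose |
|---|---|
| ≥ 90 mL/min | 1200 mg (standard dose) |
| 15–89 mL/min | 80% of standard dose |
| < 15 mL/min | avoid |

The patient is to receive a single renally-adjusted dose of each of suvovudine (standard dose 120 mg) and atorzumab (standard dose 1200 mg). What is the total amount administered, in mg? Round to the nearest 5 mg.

CrCl = (140 − 33) × 93.7 / (72 × 3.28) = 10025.9 / 236.16 ≈ 42.5 mL/min
CrCl ≈ 42 mL/min.
suvovudine: < 70 mL/min → 42% of 120 mg = 50.4 mg.
atorzumab: 15–89 mL/min → 80% of 1200 mg = 960 mg.
Total = 50.4 + 960 = 1010.4 mg.

1010 mg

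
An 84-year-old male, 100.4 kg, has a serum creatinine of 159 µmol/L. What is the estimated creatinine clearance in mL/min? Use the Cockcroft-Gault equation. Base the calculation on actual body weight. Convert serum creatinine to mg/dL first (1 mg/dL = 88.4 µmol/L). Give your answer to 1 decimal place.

SCr = 159 / 88.4 = 1.799 mg/dL
CrCl = (140 − 84) × 100.4 / (72 × 1.799) = 5622.4 / 129.53 ≈ 43.4 mL/min

43.4 mL/min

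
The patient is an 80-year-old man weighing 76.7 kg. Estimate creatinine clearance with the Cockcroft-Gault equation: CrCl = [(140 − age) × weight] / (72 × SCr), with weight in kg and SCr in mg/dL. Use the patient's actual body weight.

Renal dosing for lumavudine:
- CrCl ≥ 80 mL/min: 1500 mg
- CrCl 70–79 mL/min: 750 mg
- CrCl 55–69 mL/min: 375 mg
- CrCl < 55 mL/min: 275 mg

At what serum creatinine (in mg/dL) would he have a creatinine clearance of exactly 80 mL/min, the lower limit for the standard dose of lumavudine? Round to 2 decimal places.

0.80 mg/dL

Standard dose requires CrCl ≥ 80 mL/min.
Set (140 − 80) × 76.7 / (72 × SCr) = 80
SCr = (140 − 80) × 76.7 / (72 × 80) = 0.799 mg/dL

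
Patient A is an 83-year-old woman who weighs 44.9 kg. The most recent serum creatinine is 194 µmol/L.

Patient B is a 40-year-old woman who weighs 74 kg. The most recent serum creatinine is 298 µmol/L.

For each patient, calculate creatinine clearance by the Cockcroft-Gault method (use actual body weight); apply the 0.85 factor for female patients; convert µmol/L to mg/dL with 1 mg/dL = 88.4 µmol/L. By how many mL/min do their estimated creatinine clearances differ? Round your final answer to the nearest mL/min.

12 mL/min

Patient A: SCr = 194 / 88.4 = 2.195 mg/dL
Patient A: CrCl = (140 − 83) × 44.9 / (72 × 2.195) × 0.85 = 2559.3 / 158.04 × 0.85 ≈ 13.8 mL/min
Patient B: SCr = 298 / 88.4 = 3.371 mg/dL
Patient B: CrCl = (140 − 40) × 74 / (72 × 3.371) × 0.85 = 7400.0 / 242.71 × 0.85 ≈ 25.9 mL/min
|13.8 − 25.9| = 12.1 mL/min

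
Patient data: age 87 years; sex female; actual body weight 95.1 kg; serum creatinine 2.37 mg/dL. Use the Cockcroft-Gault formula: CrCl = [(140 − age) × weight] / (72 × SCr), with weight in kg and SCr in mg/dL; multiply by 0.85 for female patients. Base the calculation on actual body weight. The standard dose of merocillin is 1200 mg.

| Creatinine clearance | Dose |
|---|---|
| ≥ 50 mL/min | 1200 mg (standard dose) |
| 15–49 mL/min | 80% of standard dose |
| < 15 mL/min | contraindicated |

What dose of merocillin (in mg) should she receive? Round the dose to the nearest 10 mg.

960 mg

CrCl = (140 − 87) × 95.1 / (72 × 2.37) × 0.85 = 5040.3 / 170.64 × 0.85 ≈ 25.1 mL/min
CrCl ≈ 25 mL/min → bracket 15–49 mL/min.
80% of 1200 mg = 960 mg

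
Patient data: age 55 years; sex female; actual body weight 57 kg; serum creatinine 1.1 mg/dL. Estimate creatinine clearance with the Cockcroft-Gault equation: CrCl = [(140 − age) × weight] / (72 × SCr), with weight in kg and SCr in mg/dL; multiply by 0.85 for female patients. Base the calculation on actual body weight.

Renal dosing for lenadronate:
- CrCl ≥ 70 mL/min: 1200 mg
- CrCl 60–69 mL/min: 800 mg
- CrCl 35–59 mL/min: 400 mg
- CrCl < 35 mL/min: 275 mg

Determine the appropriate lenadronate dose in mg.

400 mg

CrCl = (140 − 55) × 57 / (72 × 1.1) × 0.85 = 4845.0 / 79.20 × 0.85 ≈ 52.0 mL/min
CrCl ≈ 52 mL/min → bracket 35–59 mL/min.
Dose for this bracket: 400 mg.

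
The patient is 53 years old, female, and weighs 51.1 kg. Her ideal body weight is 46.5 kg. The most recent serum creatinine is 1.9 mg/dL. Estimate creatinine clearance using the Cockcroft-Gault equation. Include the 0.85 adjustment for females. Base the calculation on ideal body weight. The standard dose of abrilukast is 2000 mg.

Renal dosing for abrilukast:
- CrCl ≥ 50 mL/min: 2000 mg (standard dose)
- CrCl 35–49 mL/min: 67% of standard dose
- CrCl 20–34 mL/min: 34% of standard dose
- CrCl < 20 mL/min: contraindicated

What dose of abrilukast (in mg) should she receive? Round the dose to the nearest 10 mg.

680 mg

CrCl = (140 − 53) × 46.5 / (72 × 1.9) × 0.85 = 4045.5 / 136.80 × 0.85 ≈ 25.1 mL/min
CrCl ≈ 25 mL/min → bracket 20–34 mL/min.
34% of 2000 mg = 680 mg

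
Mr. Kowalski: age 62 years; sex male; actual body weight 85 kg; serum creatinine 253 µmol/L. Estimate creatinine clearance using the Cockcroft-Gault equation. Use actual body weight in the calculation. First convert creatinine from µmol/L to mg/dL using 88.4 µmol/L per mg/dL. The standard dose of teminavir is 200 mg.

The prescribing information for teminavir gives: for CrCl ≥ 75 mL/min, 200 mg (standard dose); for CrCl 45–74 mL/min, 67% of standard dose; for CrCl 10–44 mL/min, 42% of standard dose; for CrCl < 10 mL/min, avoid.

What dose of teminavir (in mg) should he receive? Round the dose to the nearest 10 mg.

SCr = 253 / 88.4 = 2.862 mg/dL
CrCl = (140 − 62) × 85 / (72 × 2.862) = 6630.0 / 206.06 ≈ 32.2 mL/min
CrCl ≈ 32 mL/min → bracket 10–44 mL/min.
42% of 200 mg = 84 mg → 80 mg

80 mg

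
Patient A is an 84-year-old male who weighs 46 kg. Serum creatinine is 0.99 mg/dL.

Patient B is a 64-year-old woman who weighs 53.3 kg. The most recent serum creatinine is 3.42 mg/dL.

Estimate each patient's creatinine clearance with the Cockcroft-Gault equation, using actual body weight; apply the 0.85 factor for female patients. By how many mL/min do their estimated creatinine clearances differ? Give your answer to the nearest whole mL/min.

22 mL/min

Patient A: CrCl = (140 − 84) × 46 / (72 × 0.99) = 2576.0 / 71.28 ≈ 36.1 mL/min
Patient B: CrCl = (140 − 64) × 53.3 / (72 × 3.42) × 0.85 = 4050.8 / 246.24 × 0.85 ≈ 14.0 mL/min
|36.1 − 14.0| = 22.1 mL/min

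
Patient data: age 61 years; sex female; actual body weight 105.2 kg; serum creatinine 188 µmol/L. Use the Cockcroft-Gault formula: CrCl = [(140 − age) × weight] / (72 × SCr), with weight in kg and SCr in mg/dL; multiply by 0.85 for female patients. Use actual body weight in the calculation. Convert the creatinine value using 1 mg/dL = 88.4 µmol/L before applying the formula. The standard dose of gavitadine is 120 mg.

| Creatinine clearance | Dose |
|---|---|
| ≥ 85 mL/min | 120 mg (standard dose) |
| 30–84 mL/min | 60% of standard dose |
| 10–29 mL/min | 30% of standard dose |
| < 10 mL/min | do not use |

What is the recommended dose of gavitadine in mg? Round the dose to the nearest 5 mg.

SCr = 188 / 88.4 = 2.127 mg/dL
CrCl = (140 − 61) × 105.2 / (72 × 2.127) × 0.85 = 8310.8 / 153.14 × 0.85 ≈ 46.1 mL/min
CrCl ≈ 46 mL/min → bracket 30–84 mL/min.
60% of 120 mg = 72 mg → 70 mg

70 mg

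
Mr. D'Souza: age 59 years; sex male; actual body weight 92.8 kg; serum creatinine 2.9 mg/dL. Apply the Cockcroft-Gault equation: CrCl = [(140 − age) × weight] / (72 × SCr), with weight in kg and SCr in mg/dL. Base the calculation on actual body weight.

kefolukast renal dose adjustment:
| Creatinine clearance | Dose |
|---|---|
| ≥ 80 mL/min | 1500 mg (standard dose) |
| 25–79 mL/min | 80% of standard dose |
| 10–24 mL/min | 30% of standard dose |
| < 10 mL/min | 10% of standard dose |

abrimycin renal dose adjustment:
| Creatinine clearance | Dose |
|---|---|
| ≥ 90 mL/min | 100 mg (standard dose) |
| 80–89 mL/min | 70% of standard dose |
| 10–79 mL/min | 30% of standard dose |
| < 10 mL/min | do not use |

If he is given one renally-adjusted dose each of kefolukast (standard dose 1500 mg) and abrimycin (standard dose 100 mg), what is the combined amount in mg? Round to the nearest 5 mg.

CrCl = (140 − 59) × 92.8 / (72 × 2.9) = 7516.8 / 208.80 ≈ 36.0 mL/min
CrCl ≈ 36 mL/min.
kefolukast: 25–79 mL/min → 80% of 1500 mg = 1200 mg.
abrimycin: 10–79 mL/min → 30% of 100 mg = 30 mg.
Total = 1200 + 30 = 1230 mg.

1230 mg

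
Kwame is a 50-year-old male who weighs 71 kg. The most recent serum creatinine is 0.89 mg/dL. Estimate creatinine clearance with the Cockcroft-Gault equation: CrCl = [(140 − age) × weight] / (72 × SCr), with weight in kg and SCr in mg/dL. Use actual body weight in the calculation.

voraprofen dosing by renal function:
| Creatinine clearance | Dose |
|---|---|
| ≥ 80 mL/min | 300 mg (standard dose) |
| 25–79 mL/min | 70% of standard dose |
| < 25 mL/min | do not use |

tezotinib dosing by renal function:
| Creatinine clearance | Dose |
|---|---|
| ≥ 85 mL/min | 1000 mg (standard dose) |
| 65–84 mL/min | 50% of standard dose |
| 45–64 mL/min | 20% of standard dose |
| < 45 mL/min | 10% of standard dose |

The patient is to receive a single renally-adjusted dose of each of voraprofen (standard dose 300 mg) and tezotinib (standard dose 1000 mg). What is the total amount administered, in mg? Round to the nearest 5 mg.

CrCl = (140 − 50) × 71 / (72 × 0.89) = 6390.0 / 64.08 ≈ 99.7 mL/min
CrCl ≈ 100 mL/min.
voraprofen: ≥ 80 mL/min → 100% of 300 mg = 300 mg.
tezotinib: ≥ 85 mL/min → 100% of 1000 mg = 1000 mg.
Total = 300 + 1000 = 1300 mg.

1300 mg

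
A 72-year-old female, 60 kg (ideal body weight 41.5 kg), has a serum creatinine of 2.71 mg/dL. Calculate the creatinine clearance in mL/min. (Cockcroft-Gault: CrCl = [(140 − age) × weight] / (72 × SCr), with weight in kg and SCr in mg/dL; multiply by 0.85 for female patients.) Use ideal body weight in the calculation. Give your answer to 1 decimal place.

CrCl = (140 − 72) × 41.5 / (72 × 2.71) × 0.85 = 2822.0 / 195.12 × 0.85 ≈ 12.3 mL/min

12.3 mL/min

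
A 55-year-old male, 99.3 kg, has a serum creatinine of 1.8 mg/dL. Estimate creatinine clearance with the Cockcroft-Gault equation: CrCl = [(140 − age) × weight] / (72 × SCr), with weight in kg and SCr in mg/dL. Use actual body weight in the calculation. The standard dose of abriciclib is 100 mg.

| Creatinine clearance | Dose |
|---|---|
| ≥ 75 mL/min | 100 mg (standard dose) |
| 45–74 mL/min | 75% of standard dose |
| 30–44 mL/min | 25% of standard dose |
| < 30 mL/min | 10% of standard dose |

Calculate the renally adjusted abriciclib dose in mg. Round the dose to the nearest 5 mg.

CrCl = (140 − 55) × 99.3 / (72 × 1.8) = 8440.5 / 129.60 ≈ 65.1 mL/min
CrCl ≈ 65 mL/min → bracket 45–74 mL/min.
75% of 100 mg = 75 mg

75 mg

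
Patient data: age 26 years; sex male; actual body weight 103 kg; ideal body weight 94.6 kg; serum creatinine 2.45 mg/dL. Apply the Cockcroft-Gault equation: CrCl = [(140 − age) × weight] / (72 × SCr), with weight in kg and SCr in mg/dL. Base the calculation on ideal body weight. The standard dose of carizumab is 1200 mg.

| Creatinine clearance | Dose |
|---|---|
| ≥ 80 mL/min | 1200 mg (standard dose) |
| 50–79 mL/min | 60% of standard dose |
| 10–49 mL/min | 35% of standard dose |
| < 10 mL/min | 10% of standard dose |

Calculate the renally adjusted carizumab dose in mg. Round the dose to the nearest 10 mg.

CrCl = (140 − 26) × 94.6 / (72 × 2.45) = 10784.4 / 176.40 ≈ 61.1 mL/min
CrCl ≈ 61 mL/min → bracket 50–79 mL/min.
60% of 1200 mg = 720 mg

720 mg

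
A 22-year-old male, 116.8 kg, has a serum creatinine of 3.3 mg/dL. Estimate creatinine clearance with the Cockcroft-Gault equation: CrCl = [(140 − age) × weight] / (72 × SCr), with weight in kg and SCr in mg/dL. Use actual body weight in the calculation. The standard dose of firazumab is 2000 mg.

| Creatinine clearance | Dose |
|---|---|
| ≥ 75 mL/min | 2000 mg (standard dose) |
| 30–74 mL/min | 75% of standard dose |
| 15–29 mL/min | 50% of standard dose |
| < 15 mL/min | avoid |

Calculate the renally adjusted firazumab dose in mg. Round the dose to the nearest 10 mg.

1500 mg

CrCl = (140 − 22) × 116.8 / (72 × 3.3) = 13782.4 / 237.60 ≈ 58.0 mL/min
CrCl ≈ 58 mL/min → bracket 30–74 mL/min.
75% of 2000 mg = 1500 mg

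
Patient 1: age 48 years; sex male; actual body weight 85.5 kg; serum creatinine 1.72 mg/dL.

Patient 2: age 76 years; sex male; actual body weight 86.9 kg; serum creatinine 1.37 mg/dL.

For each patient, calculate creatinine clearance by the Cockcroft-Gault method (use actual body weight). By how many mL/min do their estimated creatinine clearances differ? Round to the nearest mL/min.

7 mL/min

Patient 1: CrCl = (140 − 48) × 85.5 / (72 × 1.72) = 7866.0 / 123.84 ≈ 63.5 mL/min
Patient 2: CrCl = (140 − 76) × 86.9 / (72 × 1.37) = 5561.6 / 98.64 ≈ 56.4 mL/min
|63.5 − 56.4| = 7.1 mL/min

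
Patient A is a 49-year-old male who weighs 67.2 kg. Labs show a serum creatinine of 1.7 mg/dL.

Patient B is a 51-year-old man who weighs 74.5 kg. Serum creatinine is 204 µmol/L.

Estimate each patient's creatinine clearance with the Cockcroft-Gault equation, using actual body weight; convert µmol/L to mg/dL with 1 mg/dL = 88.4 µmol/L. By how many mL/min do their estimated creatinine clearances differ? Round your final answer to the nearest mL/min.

Patient A: CrCl = (140 − 49) × 67.2 / (72 × 1.7) = 6115.2 / 122.40 ≈ 50.0 mL/min
Patient B: SCr = 204 / 88.4 = 2.308 mg/dL
Patient B: CrCl = (140 − 51) × 74.5 / (72 × 2.308) = 6630.5 / 166.18 ≈ 39.9 mL/min
|50.0 − 39.9| = 10.1 mL/min

10 mL/min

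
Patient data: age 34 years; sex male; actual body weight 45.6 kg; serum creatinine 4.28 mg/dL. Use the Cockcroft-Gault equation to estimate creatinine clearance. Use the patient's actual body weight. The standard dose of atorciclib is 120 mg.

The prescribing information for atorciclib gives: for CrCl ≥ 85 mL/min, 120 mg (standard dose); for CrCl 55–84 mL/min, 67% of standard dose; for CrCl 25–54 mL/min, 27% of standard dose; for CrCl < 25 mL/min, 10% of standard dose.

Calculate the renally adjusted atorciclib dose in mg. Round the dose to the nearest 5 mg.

10 mg

CrCl = (140 − 34) × 45.6 / (72 × 4.28) = 4833.6 / 308.16 ≈ 15.7 mL/min
CrCl ≈ 16 mL/min → bracket < 25 mL/min.
10% of 120 mg = 12 mg → 10 mg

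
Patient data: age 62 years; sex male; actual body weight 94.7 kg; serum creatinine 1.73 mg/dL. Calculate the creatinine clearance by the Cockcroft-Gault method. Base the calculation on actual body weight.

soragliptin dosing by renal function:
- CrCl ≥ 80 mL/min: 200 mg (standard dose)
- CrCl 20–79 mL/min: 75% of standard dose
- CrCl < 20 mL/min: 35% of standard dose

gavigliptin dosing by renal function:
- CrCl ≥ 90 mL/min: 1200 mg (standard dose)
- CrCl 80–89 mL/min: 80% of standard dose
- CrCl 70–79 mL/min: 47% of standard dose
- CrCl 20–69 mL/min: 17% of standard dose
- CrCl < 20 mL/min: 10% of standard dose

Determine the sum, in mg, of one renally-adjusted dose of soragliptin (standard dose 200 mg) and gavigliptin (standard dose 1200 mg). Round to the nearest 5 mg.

CrCl = (140 − 62) × 94.7 / (72 × 1.73) = 7386.6 / 124.56 ≈ 59.3 mL/min
CrCl ≈ 59 mL/min.
soragliptin: 20–79 mL/min → 75% of 200 mg = 150 mg.
gavigliptin: 20–69 mL/min → 17% of 1200 mg = 204 mg.
Total = 150 + 204 = 354 mg.

355 mg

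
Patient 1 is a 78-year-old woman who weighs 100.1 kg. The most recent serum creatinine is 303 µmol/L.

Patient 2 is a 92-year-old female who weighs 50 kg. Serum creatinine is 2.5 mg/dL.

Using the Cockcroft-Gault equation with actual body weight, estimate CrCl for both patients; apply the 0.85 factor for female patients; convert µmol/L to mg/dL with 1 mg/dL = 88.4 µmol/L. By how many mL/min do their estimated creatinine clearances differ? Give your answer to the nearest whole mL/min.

Patient 1: SCr = 303 / 88.4 = 3.428 mg/dL
Patient 1: CrCl = (140 − 78) × 100.1 / (72 × 3.428) × 0.85 = 6206.2 / 246.82 × 0.85 ≈ 21.4 mL/min
Patient 2: CrCl = (140 − 92) × 50 / (72 × 2.5) × 0.85 = 2400.0 / 180.00 × 0.85 ≈ 11.3 mL/min
|21.4 − 11.3| = 10.1 mL/min

10 mL/min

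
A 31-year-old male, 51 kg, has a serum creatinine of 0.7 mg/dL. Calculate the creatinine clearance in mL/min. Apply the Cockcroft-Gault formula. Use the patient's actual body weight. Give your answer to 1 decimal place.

110.3 mL/min

CrCl = (140 − 31) × 51 / (72 × 0.7) = 5559.0 / 50.40 ≈ 110.3 mL/min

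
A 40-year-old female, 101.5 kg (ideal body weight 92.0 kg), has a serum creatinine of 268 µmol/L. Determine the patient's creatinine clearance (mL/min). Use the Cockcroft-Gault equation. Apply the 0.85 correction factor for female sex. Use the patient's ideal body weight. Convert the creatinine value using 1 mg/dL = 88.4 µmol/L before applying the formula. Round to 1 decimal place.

35.8 mL/min

SCr = 268 / 88.4 = 3.032 mg/dL
CrCl = (140 − 40) × 92 / (72 × 3.032) × 0.85 = 9200.0 / 218.30 × 0.85 ≈ 35.8 mL/min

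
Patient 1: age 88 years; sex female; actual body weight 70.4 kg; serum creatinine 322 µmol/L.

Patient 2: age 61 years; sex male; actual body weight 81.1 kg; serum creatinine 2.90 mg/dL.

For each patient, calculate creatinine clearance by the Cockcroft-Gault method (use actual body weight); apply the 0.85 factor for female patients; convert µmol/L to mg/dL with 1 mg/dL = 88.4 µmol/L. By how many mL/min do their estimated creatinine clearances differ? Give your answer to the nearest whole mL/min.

Patient 1: SCr = 322 / 88.4 = 3.643 mg/dL
Patient 1: CrCl = (140 − 88) × 70.4 / (72 × 3.643) × 0.85 = 3660.8 / 262.30 × 0.85 ≈ 11.9 mL/min
Patient 2: CrCl = (140 − 61) × 81.1 / (72 × 2.9) = 6406.9 / 208.80 ≈ 30.7 mL/min
|11.9 − 30.7| = 18.8 mL/min

19 mL/min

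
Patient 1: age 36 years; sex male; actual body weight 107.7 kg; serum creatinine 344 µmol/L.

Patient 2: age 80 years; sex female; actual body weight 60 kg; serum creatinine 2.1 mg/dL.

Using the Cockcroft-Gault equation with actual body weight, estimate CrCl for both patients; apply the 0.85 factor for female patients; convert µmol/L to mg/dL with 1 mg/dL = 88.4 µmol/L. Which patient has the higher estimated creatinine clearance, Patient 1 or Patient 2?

Patient 1: SCr = 344 / 88.4 = 3.891 mg/dL
Patient 1: CrCl = (140 − 36) × 107.7 / (72 × 3.891) = 11200.8 / 280.15 ≈ 40.0 mL/min
Patient 2: CrCl = (140 − 80) × 60 / (72 × 2.1) × 0.85 = 3600.0 / 151.20 × 0.85 ≈ 20.2 mL/min
40.0 vs 20.2 mL/min → Patient 1 is higher.

Patient 1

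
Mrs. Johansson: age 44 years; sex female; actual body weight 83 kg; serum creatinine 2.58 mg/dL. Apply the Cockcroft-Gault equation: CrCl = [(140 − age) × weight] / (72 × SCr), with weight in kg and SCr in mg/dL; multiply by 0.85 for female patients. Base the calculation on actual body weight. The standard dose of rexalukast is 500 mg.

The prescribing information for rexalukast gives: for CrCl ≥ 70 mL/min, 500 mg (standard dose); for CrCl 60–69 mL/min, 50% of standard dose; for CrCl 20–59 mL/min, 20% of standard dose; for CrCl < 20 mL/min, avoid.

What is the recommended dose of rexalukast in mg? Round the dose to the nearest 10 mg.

100 mg

CrCl = (140 − 44) × 83 / (72 × 2.58) × 0.85 = 7968.0 / 185.76 × 0.85 ≈ 36.5 mL/min
CrCl ≈ 36 mL/min → bracket 20–59 mL/min.
20% of 500 mg = 100 mg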